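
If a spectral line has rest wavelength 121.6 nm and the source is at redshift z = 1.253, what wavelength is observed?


lam_obs = lam_emit * (1 + z) = 121.6 * (1 + 1.253) = 273.9648

273.9648 nm


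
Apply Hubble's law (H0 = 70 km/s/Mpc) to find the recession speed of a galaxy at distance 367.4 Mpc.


v = H0 * d = 70 * 367.4 = 25718.0

25718.0 km/s


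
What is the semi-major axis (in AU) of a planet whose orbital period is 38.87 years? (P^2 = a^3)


a = P^(2/3) = 38.87^(2/3) = 11.4747

11.4747 AU


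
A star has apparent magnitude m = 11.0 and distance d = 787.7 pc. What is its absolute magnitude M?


M = m - 5*log10(d) + 5 = 11.0 - 5*log10(787.7) + 5 = 1.5182

1.5182


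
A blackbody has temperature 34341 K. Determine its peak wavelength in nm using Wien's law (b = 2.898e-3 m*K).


lam_max = b / T = 2.898e-3 / 34341 = 8.439e-08 m = 84.3889 nm

84.3889 nm


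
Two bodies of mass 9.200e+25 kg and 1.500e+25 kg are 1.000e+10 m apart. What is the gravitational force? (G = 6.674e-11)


F = G*m1*m2/r^2 = 6.674e-11 * 9.200e+25 * 1.500e+25 / (1.000e+10)^2 = 6.674e-11 * 1.380e+51 / 1.000e+20 = 9.210e+20

9.210e+20 N


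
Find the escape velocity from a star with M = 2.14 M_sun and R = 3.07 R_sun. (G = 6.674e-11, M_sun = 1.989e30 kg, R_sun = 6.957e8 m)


M = 2.14 * 1.989e30 kg = 4.25646e+30 kg; R = 3.07 * 6.957e8 m = 2.135799e+09 m. v_esc = sqrt(2GM/R) = sqrt(2 * 6.674e-11 * 4.25646e+30 / 2.135799e+09) = 515765.3805

515765.3805 m/s


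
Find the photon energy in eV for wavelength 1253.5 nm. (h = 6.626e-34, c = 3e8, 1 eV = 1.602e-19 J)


E = hc/lambda = 6.626e-34 * 3e8 / 1.254e-06 = 1.586e-19 J = 0.9899 eV

0.9899 eV


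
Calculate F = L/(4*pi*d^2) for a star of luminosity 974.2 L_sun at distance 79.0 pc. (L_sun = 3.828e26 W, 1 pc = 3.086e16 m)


F = L / (4*pi*d^2) = 3.729e+29 / (4*pi*(2.438e+18)^2) = 4.993e-09

4.993e-09 W/m^2


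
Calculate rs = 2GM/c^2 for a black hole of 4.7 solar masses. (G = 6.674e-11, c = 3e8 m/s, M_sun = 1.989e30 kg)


M = 4.7 * 1.989e30 kg = 9.3483e+30 kg. rs = 2GM/c^2 = 2 * 6.674e-11 * 9.3483e+30 / (3e8)^2 = 13864.5676

13864.5676 m


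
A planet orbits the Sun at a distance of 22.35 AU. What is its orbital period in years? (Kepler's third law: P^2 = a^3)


P = a^(3/2) = 22.35^1.5 = 105.6614

105.6614 years


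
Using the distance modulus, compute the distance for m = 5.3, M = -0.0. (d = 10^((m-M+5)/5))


d = 10^((m - M + 5)/5) = 10^((5.3 - -0.0 + 5)/5) = 114.8154

114.8154 pc


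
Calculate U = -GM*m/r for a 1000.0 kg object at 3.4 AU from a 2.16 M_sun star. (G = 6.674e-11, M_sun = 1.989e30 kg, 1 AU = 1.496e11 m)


M = 2.16 * 1.989e30 kg = 4.29624e+30 kg; r = 3.4 AU * 1.496e11 m/AU = 5.0864e+11 m. U = -GM*m/r = -(6.674e-11 * 4.29624e+30 * 1000.0) / 5.0864e+11 = -5.637e+11

-5.637e+11 J


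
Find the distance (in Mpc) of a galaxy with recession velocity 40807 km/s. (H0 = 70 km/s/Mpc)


d = v / H0 = 40807 / 70 = 582.9571

582.9571 Mpc


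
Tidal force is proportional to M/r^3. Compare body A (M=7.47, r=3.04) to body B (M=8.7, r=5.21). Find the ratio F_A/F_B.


Ratio = (M1/r1^3) / (M2/r2^3) = (7.47/3.04^3) / (8.7/5.21^3) = 4.3221

4.3221


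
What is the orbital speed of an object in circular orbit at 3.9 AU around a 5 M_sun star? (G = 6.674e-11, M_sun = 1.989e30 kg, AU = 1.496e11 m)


v = sqrt(GM/r) = sqrt(6.674e-11 * 9.945e+30 / 5.834e+11) = 33728.5285

33728.5285 m/s


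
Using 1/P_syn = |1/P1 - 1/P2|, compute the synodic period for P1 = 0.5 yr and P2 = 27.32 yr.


1/P_syn = |1/P1 - 1/P2| = |1/0.5 - 1/27.32| => P_syn = 0.5093

0.5093 years


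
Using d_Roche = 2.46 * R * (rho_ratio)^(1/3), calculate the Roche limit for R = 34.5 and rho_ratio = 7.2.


d_Roche = 2.46 * 34.5 * 7.2^(1/3) = 163.8822

163.8822


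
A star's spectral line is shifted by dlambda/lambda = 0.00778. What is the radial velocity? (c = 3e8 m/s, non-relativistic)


v = (dlambda/lambda) * c = 0.00778 * 3e8 = 2.334e+06

2.334e+06 m/s


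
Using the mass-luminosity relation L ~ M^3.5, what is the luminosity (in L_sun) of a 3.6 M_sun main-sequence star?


L/L_sun = (M/M_sun)^3.5 = 3.6^3.5 = 88.5235

88.5235 L_sun


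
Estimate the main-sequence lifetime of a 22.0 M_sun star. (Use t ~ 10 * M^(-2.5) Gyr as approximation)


t = 10 * M^(-2.5) = 10 * 22.0^(-2.5) = 0.0044

0.0044 Gyr


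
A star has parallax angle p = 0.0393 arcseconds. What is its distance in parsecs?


d = 1/p = 1/0.0393 = 25.4453

25.4453 pc


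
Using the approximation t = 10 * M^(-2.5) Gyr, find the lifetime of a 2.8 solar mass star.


t = 10 * M^(-2.5) = 10 * 2.8^(-2.5) = 0.7623

0.7623 Gyr


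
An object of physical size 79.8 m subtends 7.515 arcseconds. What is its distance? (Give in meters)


D = size / theta_rad, theta_rad = 7.515 * pi/(180*3600) = 3.643e-05, D = 2.190e+06

2.190e+06 m


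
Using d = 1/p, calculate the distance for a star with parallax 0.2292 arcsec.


d = 1/p = 1/0.2292 = 4.363

4.363 pc


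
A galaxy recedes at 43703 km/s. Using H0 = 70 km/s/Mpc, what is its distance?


d = v / H0 = 43703 / 70 = 624.3286

624.3286 Mpc


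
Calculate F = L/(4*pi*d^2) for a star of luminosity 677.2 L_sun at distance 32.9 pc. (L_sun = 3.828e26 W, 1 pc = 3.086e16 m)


F = L / (4*pi*d^2) = 2.592e+29 / (4*pi*(1.015e+18)^2) = 2.001e-08

2.001e-08 W/m^2


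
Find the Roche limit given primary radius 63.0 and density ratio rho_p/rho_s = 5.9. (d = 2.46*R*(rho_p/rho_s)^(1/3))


d_Roche = 2.46 * 63.0 * 5.9^(1/3) = 280.044

280.044


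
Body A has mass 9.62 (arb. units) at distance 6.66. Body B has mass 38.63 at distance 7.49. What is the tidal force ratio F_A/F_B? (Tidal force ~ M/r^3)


Ratio = (M1/r1^3) / (M2/r2^3) = (9.62/6.66^3) / (38.63/7.49^3) = 0.3542

0.3542


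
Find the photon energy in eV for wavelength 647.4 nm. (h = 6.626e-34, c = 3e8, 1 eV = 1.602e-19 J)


E = hc/lambda = 6.626e-34 * 3e8 / 6.474e-07 = 3.070e-19 J = 1.9166 eV

1.9166 eV


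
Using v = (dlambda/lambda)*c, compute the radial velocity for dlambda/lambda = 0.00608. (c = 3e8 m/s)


v = (dlambda/lambda) * c = 0.00608 * 3e8 = 1.824e+06

1.824e+06 m/s


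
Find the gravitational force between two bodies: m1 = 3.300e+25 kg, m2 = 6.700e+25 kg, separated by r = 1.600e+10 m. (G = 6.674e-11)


F = G*m1*m2/r^2 = 6.674e-11 * 3.300e+25 * 6.700e+25 / (1.600e+10)^2 = 6.674e-11 * 2.211e+51 / 2.560e+20 = 5.764e+20

5.764e+20 N


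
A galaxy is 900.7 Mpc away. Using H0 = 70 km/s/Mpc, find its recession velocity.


v = H0 * d = 70 * 900.7 = 63049.0

63049.0 km/s


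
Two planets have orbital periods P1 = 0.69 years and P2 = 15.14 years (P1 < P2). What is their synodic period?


1/P_syn = |1/P1 - 1/P2| = |1/0.69 - 1/15.14| => P_syn = 0.7229

0.7229 years


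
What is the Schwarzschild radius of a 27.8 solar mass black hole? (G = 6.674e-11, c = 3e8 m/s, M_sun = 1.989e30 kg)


M = 27.8 * 1.989e30 kg = 5.52942e+31 kg. rs = 2GM/c^2 = 2 * 6.674e-11 * 5.52942e+31 / (3e8)^2 = 82007.4424

82007.4424 m


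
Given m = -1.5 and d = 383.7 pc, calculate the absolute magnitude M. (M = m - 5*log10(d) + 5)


M = m - 5*log10(d) + 5 = -1.5 - 5*log10(383.7) + 5 = -9.42

-9.42


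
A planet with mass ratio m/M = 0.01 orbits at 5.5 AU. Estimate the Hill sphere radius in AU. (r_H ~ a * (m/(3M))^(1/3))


r_H = a * (m/3M)^(1/3) = 5.5 * (0.01/3)^(1/3) = 0.8216

0.8216 AU


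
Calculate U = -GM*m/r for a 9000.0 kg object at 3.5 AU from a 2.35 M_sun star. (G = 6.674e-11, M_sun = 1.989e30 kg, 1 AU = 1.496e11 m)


M = 2.35 * 1.989e30 kg = 4.67415e+30 kg; r = 3.5 AU * 1.496e11 m/AU = 5.236e+11 m. U = -GM*m/r = -(6.674e-11 * 4.67415e+30 * 9000.0) / 5.236e+11 = -5.362e+12

-5.362e+12 J


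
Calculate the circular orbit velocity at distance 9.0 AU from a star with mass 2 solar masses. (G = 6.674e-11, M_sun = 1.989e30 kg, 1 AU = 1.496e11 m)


v = sqrt(GM/r) = sqrt(6.674e-11 * 3.978e+30 / 1.346e+12) = 14042.3062

14042.3062 m/s


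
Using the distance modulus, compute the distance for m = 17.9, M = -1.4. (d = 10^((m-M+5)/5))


d = 10^((m - M + 5)/5) = 10^((17.9 - -1.4 + 5)/5) = 72443.596

72443.596 pc


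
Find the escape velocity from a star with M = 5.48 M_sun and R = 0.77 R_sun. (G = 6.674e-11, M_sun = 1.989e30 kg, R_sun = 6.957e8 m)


M = 5.48 * 1.989e30 kg = 1.089972e+31 kg; R = 0.77 * 6.957e8 m = 5.35689e+08 m. v_esc = sqrt(2GM/R) = sqrt(2 * 6.674e-11 * 1.089972e+31 / 5.35689e+08) = 1.648e+06

1.648e+06 m/s


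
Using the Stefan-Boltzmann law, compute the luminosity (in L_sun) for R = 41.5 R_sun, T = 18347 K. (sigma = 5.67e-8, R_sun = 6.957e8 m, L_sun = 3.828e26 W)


R = 41.5 * 6.957e8 m = 2.887155e+10 m. L = 4*pi*R^2*sigma*T^4 = 4*pi*(2.887155e+10)^2 * 5.67e-8 * 18347^4 = 6.729663778e+31 W. L/L_sun = 6.729663778e+31 / 3.828e26 = 175801.0391

175801.0391 L_sun


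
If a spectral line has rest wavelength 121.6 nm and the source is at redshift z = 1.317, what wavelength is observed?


lam_obs = lam_emit * (1 + z) = 121.6 * (1 + 1.317) = 281.7472

281.7472 nm


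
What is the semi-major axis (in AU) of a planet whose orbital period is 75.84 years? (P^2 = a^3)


a = P^(2/3) = 75.84^(2/3) = 17.917

17.917 AU


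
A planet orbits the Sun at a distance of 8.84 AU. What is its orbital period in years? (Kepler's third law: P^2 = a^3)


P = a^(3/2) = 8.84^1.5 = 26.2832

26.2832 years


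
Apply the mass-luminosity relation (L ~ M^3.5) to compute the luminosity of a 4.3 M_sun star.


L/L_sun = (M/M_sun)^3.5 = 4.3^3.5 = 164.8692

164.8692 L_sun


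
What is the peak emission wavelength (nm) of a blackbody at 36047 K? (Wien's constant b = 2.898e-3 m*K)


lam_max = b / T = 2.898e-3 / 36047 = 8.040e-08 m = 80.395 nm

80.395 nm


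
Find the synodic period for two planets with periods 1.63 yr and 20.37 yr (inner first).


1/P_syn = |1/P1 - 1/P2| = |1/1.63 - 1/20.37| => P_syn = 1.7718

1.7718 years


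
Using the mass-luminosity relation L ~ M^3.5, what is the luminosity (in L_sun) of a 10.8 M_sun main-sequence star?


L/L_sun = (M/M_sun)^3.5 = 10.8^3.5 = 4139.8361

4139.8361 L_sun


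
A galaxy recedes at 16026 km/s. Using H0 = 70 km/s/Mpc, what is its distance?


d = v / H0 = 16026 / 70 = 228.9429

228.9429 Mpc


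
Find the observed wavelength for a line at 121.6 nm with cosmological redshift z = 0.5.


lam_obs = lam_emit * (1 + z) = 121.6 * (1 + 0.5) = 182.4

182.4 nm


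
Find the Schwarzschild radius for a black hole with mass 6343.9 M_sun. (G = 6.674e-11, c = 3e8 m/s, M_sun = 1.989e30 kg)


M = 6343.9 * 1.989e30 kg = 1.26180171e+34 kg. rs = 2GM/c^2 = 2 * 6.674e-11 * 1.26180171e+34 / (3e8)^2 = 1.871e+07

1.871e+07 m


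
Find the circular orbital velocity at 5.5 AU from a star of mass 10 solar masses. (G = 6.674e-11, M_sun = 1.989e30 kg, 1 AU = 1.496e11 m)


v = sqrt(GM/r) = sqrt(6.674e-11 * 1.989e+31 / 8.228e+11) = 40166.4409

40166.4409 m/s


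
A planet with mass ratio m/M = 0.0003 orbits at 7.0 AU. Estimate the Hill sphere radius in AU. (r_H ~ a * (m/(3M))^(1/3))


r_H = a * (m/3M)^(1/3) = 7.0 * (0.0003/3)^(1/3) = 0.3249

0.3249 AU


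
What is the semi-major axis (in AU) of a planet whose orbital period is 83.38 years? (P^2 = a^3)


a = P^(2/3) = 83.38^(2/3) = 19.0857

19.0857 AU


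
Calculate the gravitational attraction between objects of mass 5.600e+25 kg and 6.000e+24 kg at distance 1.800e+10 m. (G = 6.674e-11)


F = G*m1*m2/r^2 = 6.674e-11 * 5.600e+25 * 6.000e+24 / (1.800e+10)^2 = 6.674e-11 * 3.360e+50 / 3.240e+20 = 6.921e+19

6.921e+19 N


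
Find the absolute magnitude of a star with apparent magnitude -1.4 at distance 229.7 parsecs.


M = m - 5*log10(d) + 5 = -1.4 - 5*log10(229.7) + 5 = -8.2058

-8.2058


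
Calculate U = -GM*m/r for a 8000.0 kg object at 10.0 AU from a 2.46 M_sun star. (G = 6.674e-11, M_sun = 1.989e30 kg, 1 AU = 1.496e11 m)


M = 2.46 * 1.989e30 kg = 4.89294e+30 kg; r = 10.0 AU * 1.496e11 m/AU = 1.496e+12 m. U = -GM*m/r = -(6.674e-11 * 4.89294e+30 * 8000.0) / 1.496e+12 = -1.746e+12

-1.746e+12 J


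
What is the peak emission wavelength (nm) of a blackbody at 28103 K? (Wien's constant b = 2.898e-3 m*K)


lam_max = b / T = 2.898e-3 / 28103 = 1.031e-07 m = 103.1207 nm

103.1207 nm


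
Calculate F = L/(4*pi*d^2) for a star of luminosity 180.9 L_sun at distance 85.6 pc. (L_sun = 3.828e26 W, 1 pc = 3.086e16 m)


F = L / (4*pi*d^2) = 6.925e+28 / (4*pi*(2.642e+18)^2) = 7.897e-10

7.897e-10 W/m^2


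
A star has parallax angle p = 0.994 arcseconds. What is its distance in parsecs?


d = 1/p = 1/0.994 = 1.006

1.006 pc


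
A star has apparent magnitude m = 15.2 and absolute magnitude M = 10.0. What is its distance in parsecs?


d = 10^((m - M + 5)/5) = 10^((15.2 - 10.0 + 5)/5) = 109.6478

109.6478 pc


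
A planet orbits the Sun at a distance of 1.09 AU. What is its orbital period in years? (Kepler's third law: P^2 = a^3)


P = a^(3/2) = 1.09^1.5 = 1.138

1.138 years


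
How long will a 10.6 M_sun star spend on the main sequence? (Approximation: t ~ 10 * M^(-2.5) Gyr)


t = 10 * M^(-2.5) = 10 * 10.6^(-2.5) = 0.0273

0.0273 Gyr


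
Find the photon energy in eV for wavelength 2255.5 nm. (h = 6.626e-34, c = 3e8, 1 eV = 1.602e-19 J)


E = hc/lambda = 6.626e-34 * 3e8 / 2.256e-06 = 8.813e-20 J = 0.5501 eV

0.5501 eV


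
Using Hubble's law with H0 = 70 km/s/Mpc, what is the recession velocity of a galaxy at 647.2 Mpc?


v = H0 * d = 70 * 647.2 = 45304.0

45304.0 km/s


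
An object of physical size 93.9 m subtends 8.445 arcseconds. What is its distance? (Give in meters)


D = size / theta_rad, theta_rad = 8.445 * pi/(180*3600) = 4.094e-05, D = 2.293e+06

2.293e+06 m


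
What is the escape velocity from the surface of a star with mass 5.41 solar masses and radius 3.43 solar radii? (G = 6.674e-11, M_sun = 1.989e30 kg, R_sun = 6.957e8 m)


M = 5.41 * 1.989e30 kg = 1.076049e+31 kg; R = 3.43 * 6.957e8 m = 2.386251e+09 m. v_esc = sqrt(2GM/R) = sqrt(2 * 6.674e-11 * 1.076049e+31 / 2.386251e+09) = 775829.0932

775829.0932 m/s


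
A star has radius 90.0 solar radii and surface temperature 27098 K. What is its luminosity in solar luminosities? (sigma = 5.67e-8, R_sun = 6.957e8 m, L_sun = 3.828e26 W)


R = 90.0 * 6.957e8 m = 6.2613e+10 m. L = 4*pi*R^2*sigma*T^4 = 4*pi*(6.2613e+10)^2 * 5.67e-8 * 27098^4 = 1.506159281e+33 W. L/L_sun = 1.506159281e+33 / 3.828e26 = 3.935e+06

3.935e+06 L_sun


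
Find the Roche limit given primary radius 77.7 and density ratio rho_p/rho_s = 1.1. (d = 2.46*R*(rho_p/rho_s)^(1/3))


d_Roche = 2.46 * 77.7 * 1.1^(1/3) = 197.3121

197.3121


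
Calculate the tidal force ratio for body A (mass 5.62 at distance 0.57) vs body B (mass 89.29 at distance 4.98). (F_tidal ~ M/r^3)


Ratio = (M1/r1^3) / (M2/r2^3) = (5.62/0.57^3) / (89.29/4.98^3) = 41.9756

41.9756


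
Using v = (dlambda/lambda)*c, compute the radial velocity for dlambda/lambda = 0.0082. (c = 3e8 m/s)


v = (dlambda/lambda) * c = 0.0082 * 3e8 = 2.460e+06

2.460e+06 m/s


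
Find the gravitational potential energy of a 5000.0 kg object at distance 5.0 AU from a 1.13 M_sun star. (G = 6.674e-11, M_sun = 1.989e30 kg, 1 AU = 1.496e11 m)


M = 1.13 * 1.989e30 kg = 2.24757e+30 kg; r = 5.0 AU * 1.496e11 m/AU = 7.48e+11 m. U = -GM*m/r = -(6.674e-11 * 2.24757e+30 * 5000.0) / 7.48e+11 = -1.003e+12

-1.003e+12 J


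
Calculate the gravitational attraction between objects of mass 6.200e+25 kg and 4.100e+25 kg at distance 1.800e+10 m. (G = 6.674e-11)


F = G*m1*m2/r^2 = 6.674e-11 * 6.200e+25 * 4.100e+25 / (1.800e+10)^2 = 6.674e-11 * 2.542e+51 / 3.240e+20 = 5.236e+20

5.236e+20 N


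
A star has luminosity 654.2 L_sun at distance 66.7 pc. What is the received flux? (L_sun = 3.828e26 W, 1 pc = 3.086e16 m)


F = L / (4*pi*d^2) = 2.504e+29 / (4*pi*(2.058e+18)^2) = 4.704e-09

4.704e-09 W/m^2


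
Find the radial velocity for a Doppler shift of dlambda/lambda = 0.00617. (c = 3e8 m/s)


v = (dlambda/lambda) * c = 0.00617 * 3e8 = 1.851e+06

1.851e+06 m/s


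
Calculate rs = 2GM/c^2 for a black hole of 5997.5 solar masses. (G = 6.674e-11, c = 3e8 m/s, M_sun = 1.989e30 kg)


M = 5997.5 * 1.989e30 kg = 1.19290275e+34 kg. rs = 2GM/c^2 = 2 * 6.674e-11 * 1.19290275e+34 / (3e8)^2 = 1.769e+07

1.769e+07 m


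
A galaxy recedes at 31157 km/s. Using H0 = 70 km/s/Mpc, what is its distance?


d = v / H0 = 31157 / 70 = 445.1

445.1 Mpc


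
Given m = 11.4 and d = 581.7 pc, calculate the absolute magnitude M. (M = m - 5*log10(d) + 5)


M = m - 5*log10(d) + 5 = 11.4 - 5*log10(581.7) + 5 = 2.5765

2.5765


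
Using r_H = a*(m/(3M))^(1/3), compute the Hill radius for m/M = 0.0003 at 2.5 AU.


r_H = a * (m/3M)^(1/3) = 2.5 * (0.0003/3)^(1/3) = 0.116

0.116 AU


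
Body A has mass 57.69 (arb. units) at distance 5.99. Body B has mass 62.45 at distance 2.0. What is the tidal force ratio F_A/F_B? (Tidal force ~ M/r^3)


Ratio = (M1/r1^3) / (M2/r2^3) = (57.69/5.99^3) / (62.45/2.0^3) = 0.0344

0.0344


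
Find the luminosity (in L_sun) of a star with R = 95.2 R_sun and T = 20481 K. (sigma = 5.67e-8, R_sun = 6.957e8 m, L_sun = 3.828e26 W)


R = 95.2 * 6.957e8 m = 6.623064e+10 m. L = 4*pi*R^2*sigma*T^4 = 4*pi*(6.623064e+10)^2 * 5.67e-8 * 20481^4 = 5.499401866e+32 W. L/L_sun = 5.499401866e+32 / 3.828e26 = 1.437e+06

1.437e+06 L_sun


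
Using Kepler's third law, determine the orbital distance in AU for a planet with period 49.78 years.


a = P^(2/3) = 49.78^(2/3) = 13.5322

13.5322 AU


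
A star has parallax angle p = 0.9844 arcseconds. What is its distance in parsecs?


d = 1/p = 1/0.9844 = 1.0158

1.0158 pc


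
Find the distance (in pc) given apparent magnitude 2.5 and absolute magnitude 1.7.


d = 10^((m - M + 5)/5) = 10^((2.5 - 1.7 + 5)/5) = 14.4544

14.4544 pc


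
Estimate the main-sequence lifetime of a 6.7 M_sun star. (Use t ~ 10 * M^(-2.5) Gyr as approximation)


t = 10 * M^(-2.5) = 10 * 6.7^(-2.5) = 0.0861

0.0861 Gyr


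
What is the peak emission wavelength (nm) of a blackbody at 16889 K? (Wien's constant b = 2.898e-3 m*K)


lam_max = b / T = 2.898e-3 / 16889 = 1.716e-07 m = 171.591 nm

171.591 nm


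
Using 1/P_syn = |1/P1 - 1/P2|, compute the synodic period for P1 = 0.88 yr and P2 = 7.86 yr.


1/P_syn = |1/P1 - 1/P2| = |1/0.88 - 1/7.86| => P_syn = 0.9909

0.9909 years


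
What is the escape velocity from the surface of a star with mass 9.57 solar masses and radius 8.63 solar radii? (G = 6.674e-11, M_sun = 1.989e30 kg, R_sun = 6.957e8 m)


M = 9.57 * 1.989e30 kg = 1.903473e+31 kg; R = 8.63 * 6.957e8 m = 6.003891e+09 m. v_esc = sqrt(2GM/R) = sqrt(2 * 6.674e-11 * 1.903473e+31 / 6.003891e+09) = 650526.6005

650526.6005 m/s


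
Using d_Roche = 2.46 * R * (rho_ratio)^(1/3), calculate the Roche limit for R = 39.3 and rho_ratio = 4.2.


d_Roche = 2.46 * 39.3 * 4.2^(1/3) = 155.9831

155.9831


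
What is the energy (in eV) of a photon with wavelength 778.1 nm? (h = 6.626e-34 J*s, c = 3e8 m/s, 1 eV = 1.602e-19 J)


E = hc/lambda = 6.626e-34 * 3e8 / 7.781e-07 = 2.555e-19 J = 1.5947 eV

1.5947 eV


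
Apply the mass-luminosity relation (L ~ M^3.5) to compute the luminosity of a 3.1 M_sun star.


L/L_sun = (M/M_sun)^3.5 = 3.1^3.5 = 52.4525

52.4525 L_sun


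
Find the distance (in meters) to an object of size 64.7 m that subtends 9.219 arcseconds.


D = size / theta_rad, theta_rad = 9.219 * pi/(180*3600) = 4.469e-05, D = 1.448e+06

1.448e+06 m


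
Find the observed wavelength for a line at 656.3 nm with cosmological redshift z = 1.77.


lam_obs = lam_emit * (1 + z) = 656.3 * (1 + 1.77) = 1817.951

1817.951 nm


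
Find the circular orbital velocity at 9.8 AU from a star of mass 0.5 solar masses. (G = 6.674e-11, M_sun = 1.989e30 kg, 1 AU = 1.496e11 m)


v = sqrt(GM/r) = sqrt(6.674e-11 * 9.945e+29 / 1.466e+12) = 6728.4753

6728.4753 m/s


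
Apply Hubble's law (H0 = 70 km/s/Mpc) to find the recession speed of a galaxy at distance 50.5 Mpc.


v = H0 * d = 70 * 50.5 = 3535.0

3535.0 km/s


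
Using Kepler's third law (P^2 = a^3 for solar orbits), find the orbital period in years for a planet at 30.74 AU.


P = a^(3/2) = 30.74^1.5 = 170.4338

170.4338 years


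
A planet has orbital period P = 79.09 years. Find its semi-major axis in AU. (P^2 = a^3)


a = P^(2/3) = 79.09^(2/3) = 18.4253

18.4253 AU


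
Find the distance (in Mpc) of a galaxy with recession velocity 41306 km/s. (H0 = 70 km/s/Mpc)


d = v / H0 = 41306 / 70 = 590.0857

590.0857 Mpc


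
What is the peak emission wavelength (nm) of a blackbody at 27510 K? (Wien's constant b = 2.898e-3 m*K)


lam_max = b / T = 2.898e-3 / 27510 = 1.053e-07 m = 105.3435 nm

105.3435 nm


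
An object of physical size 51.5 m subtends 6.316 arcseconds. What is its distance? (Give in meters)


D = size / theta_rad, theta_rad = 6.316 * pi/(180*3600) = 3.062e-05, D = 1.682e+06

1.682e+06 m


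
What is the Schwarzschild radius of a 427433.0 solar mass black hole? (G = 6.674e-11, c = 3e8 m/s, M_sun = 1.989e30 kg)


M = 427433.0 * 1.989e30 kg = 8.50164237e+35 kg. rs = 2GM/c^2 = 2 * 6.674e-11 * 8.50164237e+35 / (3e8)^2 = 1.261e+09

1.261e+09 m


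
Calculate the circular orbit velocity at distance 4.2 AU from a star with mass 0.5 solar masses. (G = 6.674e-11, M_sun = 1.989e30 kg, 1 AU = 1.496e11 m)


v = sqrt(GM/r) = sqrt(6.674e-11 * 9.945e+29 / 6.283e+11) = 10277.9157

10277.9157 m/s


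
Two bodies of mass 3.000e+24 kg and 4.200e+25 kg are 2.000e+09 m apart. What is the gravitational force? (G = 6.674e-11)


F = G*m1*m2/r^2 = 6.674e-11 * 3.000e+24 * 4.200e+25 / (2.000e+09)^2 = 6.674e-11 * 1.260e+50 / 4.000e+18 = 2.102e+21

2.102e+21 N


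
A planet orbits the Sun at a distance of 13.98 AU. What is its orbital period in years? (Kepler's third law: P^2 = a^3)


P = a^(3/2) = 13.98^1.5 = 52.271

52.271 years


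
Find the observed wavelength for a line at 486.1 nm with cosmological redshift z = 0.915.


lam_obs = lam_emit * (1 + z) = 486.1 * (1 + 0.915) = 930.8815

930.8815 nm


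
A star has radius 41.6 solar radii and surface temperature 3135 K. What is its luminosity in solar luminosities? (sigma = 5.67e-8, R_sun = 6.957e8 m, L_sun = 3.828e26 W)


R = 41.6 * 6.957e8 m = 2.894112e+10 m. L = 4*pi*R^2*sigma*T^4 = 4*pi*(2.894112e+10)^2 * 5.67e-8 * 3135^4 = 5.764660981e+28 W. L/L_sun = 5.764660981e+28 / 3.828e26 = 150.592

150.592 L_sun


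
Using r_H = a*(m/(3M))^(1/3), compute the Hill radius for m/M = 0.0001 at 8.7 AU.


r_H = a * (m/3M)^(1/3) = 8.7 * (0.0001/3)^(1/3) = 0.28

0.28 AU


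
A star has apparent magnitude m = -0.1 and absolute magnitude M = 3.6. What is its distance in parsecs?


d = 10^((m - M + 5)/5) = 10^((-0.1 - 3.6 + 5)/5) = 1.8197

1.8197 pc


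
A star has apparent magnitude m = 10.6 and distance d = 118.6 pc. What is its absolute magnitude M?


M = m - 5*log10(d) + 5 = 10.6 - 5*log10(118.6) + 5 = 5.2296

5.2296


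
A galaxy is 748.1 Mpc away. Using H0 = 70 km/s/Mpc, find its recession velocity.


v = H0 * d = 70 * 748.1 = 52367.0

52367.0 km/s


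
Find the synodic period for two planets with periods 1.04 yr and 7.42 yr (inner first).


1/P_syn = |1/P1 - 1/P2| = |1/1.04 - 1/7.42| => P_syn = 1.2095

1.2095 years


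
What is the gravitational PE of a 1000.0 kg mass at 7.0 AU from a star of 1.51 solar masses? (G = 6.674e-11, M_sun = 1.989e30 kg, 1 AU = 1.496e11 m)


M = 1.51 * 1.989e30 kg = 3.00339e+30 kg; r = 7.0 AU * 1.496e11 m/AU = 1.0472e+12 m. U = -GM*m/r = -(6.674e-11 * 3.00339e+30 * 1000.0) / 1.0472e+12 = -1.914e+11

-1.914e+11 J


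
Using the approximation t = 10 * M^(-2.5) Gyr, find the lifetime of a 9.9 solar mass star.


t = 10 * M^(-2.5) = 10 * 9.9^(-2.5) = 0.0324

0.0324 Gyr


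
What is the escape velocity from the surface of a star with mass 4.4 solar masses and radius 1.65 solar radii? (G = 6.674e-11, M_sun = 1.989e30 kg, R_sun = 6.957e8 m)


M = 4.4 * 1.989e30 kg = 8.7516e+30 kg; R = 1.65 * 6.957e8 m = 1.147905e+09 m. v_esc = sqrt(2GM/R) = sqrt(2 * 6.674e-11 * 8.7516e+30 / 1.147905e+09) = 1.009e+06

1.009e+06 m/s


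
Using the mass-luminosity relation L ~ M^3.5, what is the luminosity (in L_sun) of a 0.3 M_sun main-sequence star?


L/L_sun = (M/M_sun)^3.5 = 0.3^3.5 = 0.0148

0.0148 L_sun


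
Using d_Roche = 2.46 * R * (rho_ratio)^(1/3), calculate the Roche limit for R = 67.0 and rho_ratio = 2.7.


d_Roche = 2.46 * 67.0 * 2.7^(1/3) = 229.508

229.508


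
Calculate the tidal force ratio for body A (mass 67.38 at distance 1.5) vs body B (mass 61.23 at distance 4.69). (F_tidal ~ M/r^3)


Ratio = (M1/r1^3) / (M2/r2^3) = (67.38/1.5^3) / (61.23/4.69^3) = 33.6366

33.6366


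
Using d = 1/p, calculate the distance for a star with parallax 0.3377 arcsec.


d = 1/p = 1/0.3377 = 2.9612

2.9612 pc


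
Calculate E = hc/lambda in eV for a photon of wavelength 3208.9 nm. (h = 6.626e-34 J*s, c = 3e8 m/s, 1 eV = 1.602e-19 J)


E = hc/lambda = 6.626e-34 * 3e8 / 3.209e-06 = 6.195e-20 J = 0.3867 eV

0.3867 eV


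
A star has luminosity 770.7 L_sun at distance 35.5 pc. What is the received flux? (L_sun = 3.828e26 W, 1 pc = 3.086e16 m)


F = L / (4*pi*d^2) = 2.950e+29 / (4*pi*(1.096e+18)^2) = 1.956e-08

1.956e-08 W/m^2


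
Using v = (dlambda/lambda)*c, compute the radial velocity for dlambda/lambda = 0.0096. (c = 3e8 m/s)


v = (dlambda/lambda) * c = 0.0096 * 3e8 = 2.880e+06

2.880e+06 m/s


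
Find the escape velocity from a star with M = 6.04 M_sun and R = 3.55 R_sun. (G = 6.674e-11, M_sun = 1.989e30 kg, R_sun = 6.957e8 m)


M = 6.04 * 1.989e30 kg = 1.201356e+31 kg; R = 3.55 * 6.957e8 m = 2.469735e+09 m. v_esc = sqrt(2GM/R) = sqrt(2 * 6.674e-11 * 1.201356e+31 / 2.469735e+09) = 805784.2636

805784.2636 m/s


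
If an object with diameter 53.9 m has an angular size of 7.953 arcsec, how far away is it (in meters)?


D = size / theta_rad, theta_rad = 7.953 * pi/(180*3600) = 3.856e-05, D = 1.398e+06

1.398e+06 m


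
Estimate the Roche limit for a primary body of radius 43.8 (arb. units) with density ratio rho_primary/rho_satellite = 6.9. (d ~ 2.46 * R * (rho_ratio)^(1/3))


d_Roche = 2.46 * 43.8 * 6.9^(1/3) = 205.1283

205.1283


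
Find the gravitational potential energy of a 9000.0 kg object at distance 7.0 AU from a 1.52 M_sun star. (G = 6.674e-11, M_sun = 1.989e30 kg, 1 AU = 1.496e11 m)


M = 1.52 * 1.989e30 kg = 3.02328e+30 kg; r = 7.0 AU * 1.496e11 m/AU = 1.0472e+12 m. U = -GM*m/r = -(6.674e-11 * 3.02328e+30 * 9000.0) / 1.0472e+12 = -1.734e+12

-1.734e+12 J


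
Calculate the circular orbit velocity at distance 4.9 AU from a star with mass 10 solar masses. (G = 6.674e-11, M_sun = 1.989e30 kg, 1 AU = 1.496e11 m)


v = sqrt(GM/r) = sqrt(6.674e-11 * 1.989e+31 / 7.330e+11) = 42554.614

42554.614 m/s


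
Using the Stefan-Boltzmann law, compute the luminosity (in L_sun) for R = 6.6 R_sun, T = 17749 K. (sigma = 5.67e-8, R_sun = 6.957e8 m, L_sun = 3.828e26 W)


R = 6.6 * 6.957e8 m = 4.59162e+09 m. L = 4*pi*R^2*sigma*T^4 = 4*pi*(4.59162e+09)^2 * 5.67e-8 * 17749^4 = 1.490803344e+30 W. L/L_sun = 1.490803344e+30 / 3.828e26 = 3894.4706

3894.4706 L_sun


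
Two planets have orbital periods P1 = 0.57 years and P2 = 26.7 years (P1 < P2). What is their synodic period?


1/P_syn = |1/P1 - 1/P2| = |1/0.57 - 1/26.7| => P_syn = 0.5824

0.5824 years


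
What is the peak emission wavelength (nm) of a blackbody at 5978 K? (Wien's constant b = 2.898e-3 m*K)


lam_max = b / T = 2.898e-3 / 5978 = 4.848e-07 m = 484.7775 nm

484.7775 nm


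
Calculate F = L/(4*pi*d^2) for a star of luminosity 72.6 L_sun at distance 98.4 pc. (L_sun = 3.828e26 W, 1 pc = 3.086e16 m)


F = L / (4*pi*d^2) = 2.779e+28 / (4*pi*(3.037e+18)^2) = 2.398e-10

2.398e-10 W/m^2


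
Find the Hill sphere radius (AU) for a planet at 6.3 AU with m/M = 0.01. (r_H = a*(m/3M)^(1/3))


r_H = a * (m/3M)^(1/3) = 6.3 * (0.01/3)^(1/3) = 0.9411

0.9411 AU


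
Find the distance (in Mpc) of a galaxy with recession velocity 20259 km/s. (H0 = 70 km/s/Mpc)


d = v / H0 = 20259 / 70 = 289.4143

289.4143 Mpc


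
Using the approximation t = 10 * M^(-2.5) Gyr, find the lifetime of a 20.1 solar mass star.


t = 10 * M^(-2.5) = 10 * 20.1^(-2.5) = 0.0055

0.0055 Gyr


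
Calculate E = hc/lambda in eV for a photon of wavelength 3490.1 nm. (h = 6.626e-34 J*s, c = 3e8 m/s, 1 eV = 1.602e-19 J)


E = hc/lambda = 6.626e-34 * 3e8 / 3.490e-06 = 5.696e-20 J = 0.3555 eV

0.3555 eV


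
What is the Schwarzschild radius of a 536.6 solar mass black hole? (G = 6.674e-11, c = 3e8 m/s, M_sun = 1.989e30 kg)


M = 536.6 * 1.989e30 kg = 1.0672974e+33 kg. rs = 2GM/c^2 = 2 * 6.674e-11 * 1.0672974e+33 / (3e8)^2 = 1.583e+06

1.583e+06 m


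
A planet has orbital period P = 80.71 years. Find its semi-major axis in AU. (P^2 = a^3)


a = P^(2/3) = 80.71^(2/3) = 18.676

18.676 AU


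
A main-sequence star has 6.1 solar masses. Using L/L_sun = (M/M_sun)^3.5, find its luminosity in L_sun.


L/L_sun = (M/M_sun)^3.5 = 6.1^3.5 = 560.6017

560.6017 L_sun


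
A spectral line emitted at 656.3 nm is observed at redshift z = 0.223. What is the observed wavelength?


lam_obs = lam_emit * (1 + z) = 656.3 * (1 + 0.223) = 802.6549

802.6549 nm


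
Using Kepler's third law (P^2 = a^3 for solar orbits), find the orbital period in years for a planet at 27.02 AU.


P = a^(3/2) = 27.02^1.5 = 140.452

140.452 years


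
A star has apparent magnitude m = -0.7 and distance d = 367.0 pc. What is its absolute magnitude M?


M = m - 5*log10(d) + 5 = -0.7 - 5*log10(367.0) + 5 = -8.5233

-8.5233


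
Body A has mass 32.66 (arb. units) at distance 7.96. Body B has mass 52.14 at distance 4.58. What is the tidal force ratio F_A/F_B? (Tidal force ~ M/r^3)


Ratio = (M1/r1^3) / (M2/r2^3) = (32.66/7.96^3) / (52.14/4.58^3) = 0.1193

0.1193


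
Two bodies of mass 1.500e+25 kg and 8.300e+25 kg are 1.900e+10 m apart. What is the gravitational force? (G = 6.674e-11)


F = G*m1*m2/r^2 = 6.674e-11 * 1.500e+25 * 8.300e+25 / (1.900e+10)^2 = 6.674e-11 * 1.245e+51 / 3.610e+20 = 2.302e+20

2.302e+20 N


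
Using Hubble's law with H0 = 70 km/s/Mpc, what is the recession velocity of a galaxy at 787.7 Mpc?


v = H0 * d = 70 * 787.7 = 55139.0

55139.0 km/s


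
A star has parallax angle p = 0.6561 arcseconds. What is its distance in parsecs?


d = 1/p = 1/0.6561 = 1.5242

1.5242 pc


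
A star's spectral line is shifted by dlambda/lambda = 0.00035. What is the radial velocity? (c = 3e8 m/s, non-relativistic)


v = (dlambda/lambda) * c = 0.00035 * 3e8 = 105000.0

105000.0 m/s


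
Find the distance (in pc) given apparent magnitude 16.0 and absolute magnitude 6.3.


d = 10^((m - M + 5)/5) = 10^((16.0 - 6.3 + 5)/5) = 870.9636

870.9636 pc


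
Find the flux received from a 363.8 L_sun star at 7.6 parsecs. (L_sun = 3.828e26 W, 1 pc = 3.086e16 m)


F = L / (4*pi*d^2) = 1.393e+29 / (4*pi*(2.345e+17)^2) = 2.015e-07

2.015e-07 W/m^2


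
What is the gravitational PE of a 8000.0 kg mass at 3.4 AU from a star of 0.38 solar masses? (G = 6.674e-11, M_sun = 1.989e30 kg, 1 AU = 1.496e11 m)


M = 0.38 * 1.989e30 kg = 7.5582e+29 kg; r = 3.4 AU * 1.496e11 m/AU = 5.0864e+11 m. U = -GM*m/r = -(6.674e-11 * 7.5582e+29 * 8000.0) / 5.0864e+11 = -7.934e+11

-7.934e+11 J


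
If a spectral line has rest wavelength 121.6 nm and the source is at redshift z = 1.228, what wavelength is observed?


lam_obs = lam_emit * (1 + z) = 121.6 * (1 + 1.228) = 270.9248

270.9248 nm


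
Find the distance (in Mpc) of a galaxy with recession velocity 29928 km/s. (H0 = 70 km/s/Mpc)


d = v / H0 = 29928 / 70 = 427.5429

427.5429 Mpc


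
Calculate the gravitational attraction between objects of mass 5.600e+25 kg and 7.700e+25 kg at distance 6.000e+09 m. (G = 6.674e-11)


F = G*m1*m2/r^2 = 6.674e-11 * 5.600e+25 * 7.700e+25 / (6.000e+09)^2 = 6.674e-11 * 4.312e+51 / 3.600e+19 = 7.994e+21

7.994e+21 N


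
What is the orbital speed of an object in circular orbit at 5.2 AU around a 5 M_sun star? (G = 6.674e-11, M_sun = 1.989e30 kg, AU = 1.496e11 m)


v = sqrt(GM/r) = sqrt(6.674e-11 * 9.945e+30 / 7.779e+11) = 29209.7625

29209.7625 m/s


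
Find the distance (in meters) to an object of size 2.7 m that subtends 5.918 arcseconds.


D = size / theta_rad, theta_rad = 5.918 * pi/(180*3600) = 2.869e-05, D = 94105.2681

94105.2681 m


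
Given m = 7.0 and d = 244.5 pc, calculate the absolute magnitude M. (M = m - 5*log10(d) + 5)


M = m - 5*log10(d) + 5 = 7.0 - 5*log10(244.5) + 5 = 0.0586

0.0586


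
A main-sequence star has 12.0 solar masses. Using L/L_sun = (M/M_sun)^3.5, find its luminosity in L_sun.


L/L_sun = (M/M_sun)^3.5 = 12.0^3.5 = 5985.9676

5985.9676 L_sun


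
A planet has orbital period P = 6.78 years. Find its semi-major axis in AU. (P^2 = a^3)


a = P^(2/3) = 6.78^(2/3) = 3.5822

3.5822 AU


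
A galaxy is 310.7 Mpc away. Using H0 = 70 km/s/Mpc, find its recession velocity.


v = H0 * d = 70 * 310.7 = 21749.0

21749.0 km/s


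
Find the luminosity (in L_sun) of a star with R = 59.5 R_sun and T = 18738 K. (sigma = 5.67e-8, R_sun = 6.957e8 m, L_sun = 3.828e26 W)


R = 59.5 * 6.957e8 m = 4.139415e+10 m. L = 4*pi*R^2*sigma*T^4 = 4*pi*(4.139415e+10)^2 * 5.67e-8 * 18738^4 = 1.505094607e+32 W. L/L_sun = 1.505094607e+32 / 3.828e26 = 393180.4093

393180.4093 L_sun


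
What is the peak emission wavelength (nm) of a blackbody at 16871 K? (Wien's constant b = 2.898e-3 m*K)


lam_max = b / T = 2.898e-3 / 16871 = 1.718e-07 m = 171.7741 nm

171.7741 nm


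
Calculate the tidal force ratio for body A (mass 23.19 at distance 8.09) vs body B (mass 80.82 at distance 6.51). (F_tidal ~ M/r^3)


Ratio = (M1/r1^3) / (M2/r2^3) = (23.19/8.09^3) / (80.82/6.51^3) = 0.1495

0.1495


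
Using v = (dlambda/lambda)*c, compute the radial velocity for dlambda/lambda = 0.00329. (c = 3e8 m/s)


v = (dlambda/lambda) * c = 0.00329 * 3e8 = 987000.0

987000.0 m/s


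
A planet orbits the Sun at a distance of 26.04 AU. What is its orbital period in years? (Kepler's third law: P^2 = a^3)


P = a^(3/2) = 26.04^1.5 = 132.8806

132.8806 years


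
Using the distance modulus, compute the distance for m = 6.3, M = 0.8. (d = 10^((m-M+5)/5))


d = 10^((m - M + 5)/5) = 10^((6.3 - 0.8 + 5)/5) = 125.8925

125.8925 pc


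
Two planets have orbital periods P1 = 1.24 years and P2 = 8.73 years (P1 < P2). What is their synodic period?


1/P_syn = |1/P1 - 1/P2| = |1/1.24 - 1/8.73| => P_syn = 1.4453

1.4453 years


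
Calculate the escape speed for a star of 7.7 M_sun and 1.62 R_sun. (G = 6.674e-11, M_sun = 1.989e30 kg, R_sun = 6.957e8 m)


M = 7.7 * 1.989e30 kg = 1.53153e+31 kg; R = 1.62 * 6.957e8 m = 1.127034e+09 m. v_esc = sqrt(2GM/R) = sqrt(2 * 6.674e-11 * 1.53153e+31 / 1.127034e+09) = 1.347e+06

1.347e+06 m/s


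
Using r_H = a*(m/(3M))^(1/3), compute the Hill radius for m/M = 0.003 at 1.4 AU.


r_H = a * (m/3M)^(1/3) = 1.4 * (0.003/3)^(1/3) = 0.14

0.14 AU


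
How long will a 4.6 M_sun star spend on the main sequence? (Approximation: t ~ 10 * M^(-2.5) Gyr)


t = 10 * M^(-2.5) = 10 * 4.6^(-2.5) = 0.2203

0.2203 Gyr


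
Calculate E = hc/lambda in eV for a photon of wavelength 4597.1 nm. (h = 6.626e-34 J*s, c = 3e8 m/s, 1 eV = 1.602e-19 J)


E = hc/lambda = 6.626e-34 * 3e8 / 4.597e-06 = 4.324e-20 J = 0.2699 eV

0.2699 eV


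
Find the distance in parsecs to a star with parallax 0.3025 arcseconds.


d = 1/p = 1/0.3025 = 3.3058

3.3058 pc


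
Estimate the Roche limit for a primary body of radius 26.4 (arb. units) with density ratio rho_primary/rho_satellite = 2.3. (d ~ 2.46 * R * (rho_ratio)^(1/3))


d_Roche = 2.46 * 26.4 * 2.3^(1/3) = 85.7265

85.7265


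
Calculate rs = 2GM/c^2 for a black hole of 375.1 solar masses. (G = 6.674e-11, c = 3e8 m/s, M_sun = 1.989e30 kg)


M = 375.1 * 1.989e30 kg = 7.460739e+32 kg. rs = 2GM/c^2 = 2 * 6.674e-11 * 7.460739e+32 / (3e8)^2 = 1.107e+06

1.107e+06 m


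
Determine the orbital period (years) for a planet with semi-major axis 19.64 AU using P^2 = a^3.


P = a^(3/2) = 19.64^1.5 = 87.0387

87.0387 years


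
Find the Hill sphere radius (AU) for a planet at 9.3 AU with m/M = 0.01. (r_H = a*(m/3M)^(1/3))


r_H = a * (m/3M)^(1/3) = 9.3 * (0.01/3)^(1/3) = 1.3892

1.3892 AU


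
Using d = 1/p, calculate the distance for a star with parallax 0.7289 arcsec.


d = 1/p = 1/0.7289 = 1.3719

1.3719 pc


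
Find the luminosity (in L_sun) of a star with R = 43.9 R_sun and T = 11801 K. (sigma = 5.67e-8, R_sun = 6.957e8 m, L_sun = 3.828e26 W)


R = 43.9 * 6.957e8 m = 3.054123e+10 m. L = 4*pi*R^2*sigma*T^4 = 4*pi*(3.054123e+10)^2 * 5.67e-8 * 11801^4 = 1.288965257e+31 W. L/L_sun = 1.288965257e+31 / 3.828e26 = 33672.0287

33672.0287 L_sun


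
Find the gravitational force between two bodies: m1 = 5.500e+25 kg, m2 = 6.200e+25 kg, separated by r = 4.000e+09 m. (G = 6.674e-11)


F = G*m1*m2/r^2 = 6.674e-11 * 5.500e+25 * 6.200e+25 / (4.000e+09)^2 = 6.674e-11 * 3.410e+51 / 1.600e+19 = 1.422e+22

1.422e+22 N


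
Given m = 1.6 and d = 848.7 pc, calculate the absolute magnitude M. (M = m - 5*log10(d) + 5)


M = m - 5*log10(d) + 5 = 1.6 - 5*log10(848.7) + 5 = -8.0438

-8.0438


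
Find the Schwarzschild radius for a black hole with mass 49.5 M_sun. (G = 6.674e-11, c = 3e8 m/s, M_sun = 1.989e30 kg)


M = 49.5 * 1.989e30 kg = 9.84555e+31 kg. rs = 2GM/c^2 = 2 * 6.674e-11 * 9.84555e+31 / (3e8)^2 = 146020.446

146020.446 m


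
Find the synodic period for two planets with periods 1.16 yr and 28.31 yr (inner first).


1/P_syn = |1/P1 - 1/P2| = |1/1.16 - 1/28.31| => P_syn = 1.2096

1.2096 years


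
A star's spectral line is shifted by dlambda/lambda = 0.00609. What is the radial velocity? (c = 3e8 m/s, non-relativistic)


v = (dlambda/lambda) * c = 0.00609 * 3e8 = 1.827e+06

1.827e+06 m/s


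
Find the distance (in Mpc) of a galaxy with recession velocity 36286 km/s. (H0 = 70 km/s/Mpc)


d = v / H0 = 36286 / 70 = 518.3714

518.3714 Mpc


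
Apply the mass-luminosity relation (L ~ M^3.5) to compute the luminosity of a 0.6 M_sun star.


L/L_sun = (M/M_sun)^3.5 = 0.6^3.5 = 0.1673

0.1673 L_sun


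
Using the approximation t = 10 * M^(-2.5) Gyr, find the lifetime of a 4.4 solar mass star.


t = 10 * M^(-2.5) = 10 * 4.4^(-2.5) = 0.2462

0.2462 Gyr


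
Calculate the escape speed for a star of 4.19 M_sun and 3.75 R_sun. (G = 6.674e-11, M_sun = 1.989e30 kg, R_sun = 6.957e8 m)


M = 4.19 * 1.989e30 kg = 8.33391e+30 kg; R = 3.75 * 6.957e8 m = 2.608875e+09 m. v_esc = sqrt(2GM/R) = sqrt(2 * 6.674e-11 * 8.33391e+30 / 2.608875e+09) = 652989.0017

652989.0017 m/s


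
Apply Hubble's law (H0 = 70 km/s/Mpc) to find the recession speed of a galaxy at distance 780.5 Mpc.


v = H0 * d = 70 * 780.5 = 54635.0

54635.0 km/s


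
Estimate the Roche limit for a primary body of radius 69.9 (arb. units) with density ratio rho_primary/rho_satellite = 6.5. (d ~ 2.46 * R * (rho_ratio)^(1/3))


d_Roche = 2.46 * 69.9 * 6.5^(1/3) = 320.9101

320.9101


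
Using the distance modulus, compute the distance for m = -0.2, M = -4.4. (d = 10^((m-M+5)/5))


d = 10^((m - M + 5)/5) = 10^((-0.2 - -4.4 + 5)/5) = 69.1831

69.1831 pc


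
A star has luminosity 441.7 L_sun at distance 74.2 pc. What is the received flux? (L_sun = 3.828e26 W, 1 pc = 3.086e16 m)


F = L / (4*pi*d^2) = 1.691e+29 / (4*pi*(2.290e+18)^2) = 2.566e-09

2.566e-09 W/m^2


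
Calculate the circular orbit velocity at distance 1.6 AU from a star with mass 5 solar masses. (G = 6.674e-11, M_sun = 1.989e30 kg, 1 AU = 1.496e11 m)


v = sqrt(GM/r) = sqrt(6.674e-11 * 9.945e+30 / 2.394e+11) = 52658.6483

52658.6483 m/s
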